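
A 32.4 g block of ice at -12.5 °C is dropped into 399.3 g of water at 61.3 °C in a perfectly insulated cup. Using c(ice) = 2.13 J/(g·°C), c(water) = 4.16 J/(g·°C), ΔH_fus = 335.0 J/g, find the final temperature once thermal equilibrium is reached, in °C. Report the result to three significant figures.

Heat to bring ice to 0 °C and melt it: q₁ = 32.4×2.13×12.5 + 32.4×335.0 = 11717 J
Heat the water can supply cooling to 0 °C: 399.3×4.16×61.3 = 101825 J > q₁, so all ice melts.
Energy balance: 399.3×4.16×(61.3 − T) = 11717 + 32.4×4.16×(T − 0)
1661.088(61.3 − T) = 11717 + 134.784 T
101825 − 11717 = 1795.872 T
T = 90108 / 1795.872 = 50.18 °C

T_f = 50.2 °C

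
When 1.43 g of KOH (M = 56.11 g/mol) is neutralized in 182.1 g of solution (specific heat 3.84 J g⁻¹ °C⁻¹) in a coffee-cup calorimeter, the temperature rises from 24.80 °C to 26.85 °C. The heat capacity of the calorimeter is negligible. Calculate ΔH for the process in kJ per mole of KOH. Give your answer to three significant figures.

|ΔT| = |26.85 − 24.80| = 2.05 °C
|q_surr| = (182.1 × 3.84) × 2.05 = 699.264 × 2.05 = 1433 J
n(KOH) = 1.43 / 56.11 = 0.02549 mol
Temperature rose, so q_rxn = −|q_surr| = -1.433 kJ
ΔH = q_rxn / n = -56.22 kJ/mol

ΔH = -56.2 kJ/mol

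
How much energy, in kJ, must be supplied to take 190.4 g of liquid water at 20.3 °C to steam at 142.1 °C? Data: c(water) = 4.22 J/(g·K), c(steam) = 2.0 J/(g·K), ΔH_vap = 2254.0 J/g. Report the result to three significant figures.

q = 509 kJ

q1 (heat water 20.3→100.0 °C): 190.4 × 4.22 × 79.7 = 64038 J
q2 (vaporize at 100 °C): 190.4 × 2254.0 = 429162 J
q3 (heat steam 100.0→142.1 °C): 190.4 × 2.0 × 42.1 = 16032 J
Total: 64038 + 429162 + 16032 = 509232 J = 509 kJ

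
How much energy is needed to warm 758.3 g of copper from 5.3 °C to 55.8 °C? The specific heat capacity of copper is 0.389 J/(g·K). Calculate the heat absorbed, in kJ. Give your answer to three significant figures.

q = m c ΔT = 758.3 × 0.389 × (55.8 − 5.3)
q = 758.3 × 0.389 × 50.5 = 14900 J = 14.9 kJ

q = 14.9 kJ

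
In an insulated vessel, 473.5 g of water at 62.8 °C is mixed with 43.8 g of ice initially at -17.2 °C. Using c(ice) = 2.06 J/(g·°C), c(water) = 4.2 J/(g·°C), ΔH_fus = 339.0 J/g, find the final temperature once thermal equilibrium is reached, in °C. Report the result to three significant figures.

T_f = 49.9 °C

Heat to bring ice to 0 °C and melt it: q₁ = 43.8×2.06×17.2 + 43.8×339.0 = 16400 J
Heat the water can supply cooling to 0 °C: 473.5×4.2×62.8 = 124890 J > q₁, so all ice melts.
Energy balance: 473.5×4.2×(62.8 − T) = 16400 + 43.8×4.2×(T − 0)
1988.7(62.8 − T) = 16400 + 183.96 T
124890 − 16400 = 2172.66 T
T = 108490 / 2172.66 = 49.93 °C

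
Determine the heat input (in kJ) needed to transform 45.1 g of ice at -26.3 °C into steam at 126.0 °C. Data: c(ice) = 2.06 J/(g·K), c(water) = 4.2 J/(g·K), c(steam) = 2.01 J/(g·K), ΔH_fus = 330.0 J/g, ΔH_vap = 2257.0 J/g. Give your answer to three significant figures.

q1 (heat ice -26.3→0.0 °C): 45.1 × 2.06 × 26.3 = 2443 J
q2 (melt at 0 °C): 45.1 × 330.0 = 14883 J
q3 (heat water 0.0→100.0 °C): 45.1 × 4.2 × 100.0 = 18942 J
q4 (vaporize at 100 °C): 45.1 × 2257.0 = 101791 J
q5 (heat steam 100.0→126.0 °C): 45.1 × 2.01 × 26.0 = 2357 J
Total: 2443 + 14883 + 18942 + 101791 + 2357 = 140416 J = 140 kJ

q = 140 kJ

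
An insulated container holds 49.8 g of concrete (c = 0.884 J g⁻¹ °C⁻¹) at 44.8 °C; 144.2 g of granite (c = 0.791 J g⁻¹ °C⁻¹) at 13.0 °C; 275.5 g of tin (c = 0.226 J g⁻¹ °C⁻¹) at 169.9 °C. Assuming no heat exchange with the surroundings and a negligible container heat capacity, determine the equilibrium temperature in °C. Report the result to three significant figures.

T_f = 63.7 °C

Σ mᵢcᵢ(T − Tᵢ) = 0  ⇒  T = Σ mᵢcᵢTᵢ / Σ mᵢcᵢ
Σ mᵢcᵢ = 49.8×0.884 + 144.2×0.791 + 275.5×0.226 = 220.3484
Σ mᵢcᵢTᵢ = 44.0232×44.8 + 114.0622×13.0 + 62.263×169.9 = 14034
T = 14034 / 220.3484 = 63.69 °C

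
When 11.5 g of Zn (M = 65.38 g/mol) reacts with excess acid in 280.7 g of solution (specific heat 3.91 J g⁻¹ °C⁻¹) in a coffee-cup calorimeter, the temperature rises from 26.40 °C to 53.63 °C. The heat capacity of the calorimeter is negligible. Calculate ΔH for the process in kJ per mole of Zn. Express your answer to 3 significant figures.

|ΔT| = |53.63 − 26.40| = 27.23 °C
|q_surr| = (280.7 × 3.91) × 27.23 = 1097.537 × 27.23 = 29890 J
n(Zn) = 11.5 / 65.38 = 0.1759 mol
Temperature rose, so q_rxn = −|q_surr| = -29.89 kJ
ΔH = q_rxn / n = -169.9 kJ/mol

ΔH = -170 kJ/mol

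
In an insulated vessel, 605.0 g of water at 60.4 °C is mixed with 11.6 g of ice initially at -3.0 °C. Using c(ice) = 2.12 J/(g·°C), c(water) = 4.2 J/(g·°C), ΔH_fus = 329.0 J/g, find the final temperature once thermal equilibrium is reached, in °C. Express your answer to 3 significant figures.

Heat to bring ice to 0 °C and melt it: q₁ = 11.6×2.12×3.0 + 11.6×329.0 = 3890.2 J
Heat the water can supply cooling to 0 °C: 605.0×4.2×60.4 = 153476 J > q₁, so all ice melts.
Energy balance: 605.0×4.2×(60.4 − T) = 3890.2 + 11.6×4.2×(T − 0)
2541(60.4 − T) = 3890.2 + 48.72 T
153476 − 3890.2 = 2589.72 T
T = 149585.8 / 2589.72 = 57.76 °C

T_f = 57.8 °C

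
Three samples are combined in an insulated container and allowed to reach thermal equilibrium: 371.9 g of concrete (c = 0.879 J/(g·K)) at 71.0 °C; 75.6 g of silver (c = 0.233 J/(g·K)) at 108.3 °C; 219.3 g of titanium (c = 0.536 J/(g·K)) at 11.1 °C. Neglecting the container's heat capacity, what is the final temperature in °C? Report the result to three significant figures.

T_f = 57.2 °C

Σ mᵢcᵢ(T − Tᵢ) = 0  ⇒  T = Σ mᵢcᵢTᵢ / Σ mᵢcᵢ
Σ mᵢcᵢ = 371.9×0.879 + 75.6×0.233 + 219.3×0.536 = 462.0597
Σ mᵢcᵢTᵢ = 326.9001×71.0 + 17.6148×108.3 + 117.5448×11.1 = 26422
T = 26422 / 462.0597 = 57.18 °C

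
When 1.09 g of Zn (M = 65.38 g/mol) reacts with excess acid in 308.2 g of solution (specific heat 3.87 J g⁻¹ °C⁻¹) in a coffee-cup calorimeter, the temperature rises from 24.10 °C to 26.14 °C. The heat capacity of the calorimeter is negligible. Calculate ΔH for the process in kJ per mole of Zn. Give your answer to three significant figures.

ΔH = -146 kJ/mol

|ΔT| = |26.14 − 24.10| = 2.04 °C
|q_surr| = (308.2 × 3.87) × 2.04 = 1192.734 × 2.04 = 2433 J
n(Zn) = 1.09 / 65.38 = 0.01667 mol
Temperature rose, so q_rxn = −|q_surr| = -2.433 kJ
ΔH = q_rxn / n = -146.0 kJ/mol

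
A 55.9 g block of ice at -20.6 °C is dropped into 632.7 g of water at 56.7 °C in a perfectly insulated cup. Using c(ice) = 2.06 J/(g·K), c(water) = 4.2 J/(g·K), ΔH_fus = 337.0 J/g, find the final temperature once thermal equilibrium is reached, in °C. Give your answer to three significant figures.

T_f = 44.8 °C

Heat to bring ice to 0 °C and melt it: q₁ = 55.9×2.06×20.6 + 55.9×337.0 = 21210 J
Heat the water can supply cooling to 0 °C: 632.7×4.2×56.7 = 150671 J > q₁, so all ice melts.
Energy balance: 632.7×4.2×(56.7 − T) = 21210 + 55.9×4.2×(T − 0)
2657.34(56.7 − T) = 21210 + 234.78 T
150671 − 21210 = 2892.12 T
T = 129461 / 2892.12 = 44.76 °C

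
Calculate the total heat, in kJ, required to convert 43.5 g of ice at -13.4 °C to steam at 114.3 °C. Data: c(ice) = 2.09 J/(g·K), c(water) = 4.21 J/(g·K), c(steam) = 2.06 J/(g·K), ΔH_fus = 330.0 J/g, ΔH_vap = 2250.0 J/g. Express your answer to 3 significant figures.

q = 133 kJ

q1 (heat ice -13.4→0.0 °C): 43.5 × 2.09 × 13.4 = 1218 J
q2 (melt at 0 °C): 43.5 × 330.0 = 14355 J
q3 (heat water 0.0→100.0 °C): 43.5 × 4.21 × 100.0 = 18314 J
q4 (vaporize at 100 °C): 43.5 × 2250.0 = 97875 J
q5 (heat steam 100.0→114.3 °C): 43.5 × 2.06 × 14.3 = 1281 J
Total: 1218 + 14355 + 18314 + 97875 + 1281 = 133043 J = 133 kJ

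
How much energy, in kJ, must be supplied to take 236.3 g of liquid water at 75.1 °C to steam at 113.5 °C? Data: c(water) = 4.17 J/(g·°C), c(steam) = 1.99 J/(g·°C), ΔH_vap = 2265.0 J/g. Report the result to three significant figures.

q = 566 kJ

q1 (heat water 75.1→100.0 °C): 236.3 × 4.17 × 24.9 = 24536 J
q2 (vaporize at 100 °C): 236.3 × 2265.0 = 535220 J
q3 (heat steam 100.0→113.5 °C): 236.3 × 1.99 × 13.5 = 6348 J
Total: 24536 + 535220 + 6348 = 566104 J = 566 kJ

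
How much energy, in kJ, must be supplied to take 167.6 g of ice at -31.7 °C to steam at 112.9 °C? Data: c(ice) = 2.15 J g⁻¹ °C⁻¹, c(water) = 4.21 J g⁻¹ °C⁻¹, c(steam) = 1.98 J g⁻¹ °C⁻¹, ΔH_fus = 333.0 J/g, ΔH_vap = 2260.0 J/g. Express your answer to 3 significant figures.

q = 521 kJ

q1 (heat ice -31.7→0.0 °C): 167.6 × 2.15 × 31.7 = 11423 J
q2 (melt at 0 °C): 167.6 × 333.0 = 55811 J
q3 (heat water 0.0→100.0 °C): 167.6 × 4.21 × 100.0 = 70560 J
q4 (vaporize at 100 °C): 167.6 × 2260.0 = 378776 J
q5 (heat steam 100.0→112.9 °C): 167.6 × 1.98 × 12.9 = 4281 J
Total: 11423 + 55811 + 70560 + 378776 + 4281 = 520851 J = 521 kJ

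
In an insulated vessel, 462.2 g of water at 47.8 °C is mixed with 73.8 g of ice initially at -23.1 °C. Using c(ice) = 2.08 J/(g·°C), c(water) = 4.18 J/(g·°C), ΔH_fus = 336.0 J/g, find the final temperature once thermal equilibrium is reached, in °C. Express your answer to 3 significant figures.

Heat to bring ice to 0 °C and melt it: q₁ = 73.8×2.08×23.1 + 73.8×336.0 = 28343 J
Heat the water can supply cooling to 0 °C: 462.2×4.18×47.8 = 92349.4 J > q₁, so all ice melts.
Energy balance: 462.2×4.18×(47.8 − T) = 28343 + 73.8×4.18×(T − 0)
1931.996(47.8 − T) = 28343 + 308.484 T
92349.4 − 28343 = 2240.480 T
T = 64006.4 / 2240.480 = 28.57 °C

T_f = 28.6 °C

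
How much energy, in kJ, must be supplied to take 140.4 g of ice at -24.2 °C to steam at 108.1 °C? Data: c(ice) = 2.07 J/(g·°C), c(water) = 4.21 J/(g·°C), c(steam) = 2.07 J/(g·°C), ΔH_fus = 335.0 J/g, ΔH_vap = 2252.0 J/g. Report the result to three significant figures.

q1 (heat ice -24.2→0.0 °C): 140.4 × 2.07 × 24.2 = 7033 J
q2 (melt at 0 °C): 140.4 × 335.0 = 47034 J
q3 (heat water 0.0→100.0 °C): 140.4 × 4.21 × 100.0 = 59108 J
q4 (vaporize at 100 °C): 140.4 × 2252.0 = 316181 J
q5 (heat steam 100.0→108.1 °C): 140.4 × 2.07 × 8.1 = 2354 J
Total: 7033 + 47034 + 59108 + 316181 + 2354 = 431710 J = 432 kJ

q = 432 kJ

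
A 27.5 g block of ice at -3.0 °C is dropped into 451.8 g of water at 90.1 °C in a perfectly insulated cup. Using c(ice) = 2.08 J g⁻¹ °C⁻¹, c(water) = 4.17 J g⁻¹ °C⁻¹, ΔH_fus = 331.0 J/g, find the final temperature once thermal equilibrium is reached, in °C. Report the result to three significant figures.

T_f = 80.3 °C

Heat to bring ice to 0 °C and melt it: q₁ = 27.5×2.08×3.0 + 27.5×331.0 = 9274.1 J
Heat the water can supply cooling to 0 °C: 451.8×4.17×90.1 = 169749 J > q₁, so all ice melts.
Energy balance: 451.8×4.17×(90.1 − T) = 9274.1 + 27.5×4.17×(T − 0)
1884.006(90.1 − T) = 9274.1 + 114.675 T
169749 − 9274.1 = 1998.681 T
T = 160474.9 / 1998.681 = 80.29 °C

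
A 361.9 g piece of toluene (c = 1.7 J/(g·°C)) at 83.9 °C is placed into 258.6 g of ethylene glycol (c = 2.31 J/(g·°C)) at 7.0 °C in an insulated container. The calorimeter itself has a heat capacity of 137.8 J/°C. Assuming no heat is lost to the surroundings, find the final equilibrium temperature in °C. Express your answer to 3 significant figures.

Heat lost by toluene = heat gained by ethylene glycol + calorimeter.
(361.9)(1.7)(83.9 − T) = [(258.6)(2.31) + 137.8](T − 7.0)
615.23 (83.9 − T) = 735.166 (T − 7.0)
51618 − 615.23 T = 735.166 T − 5146.2
56764.2 = 1350.396 T
T = 42.04 °C

T_f = 42.0 °C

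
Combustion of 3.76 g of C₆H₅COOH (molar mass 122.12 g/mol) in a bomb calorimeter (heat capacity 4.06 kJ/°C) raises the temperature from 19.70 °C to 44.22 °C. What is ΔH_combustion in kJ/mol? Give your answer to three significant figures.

ΔH = -3230 kJ/mol

ΔT = 44.22 − 19.70 = 24.52 °C
q_cal = C_cal × ΔT = 4.06 × 24.52 = 99.5512 kJ
n = 3.76 / 122.12 = 0.03079 mol
q_rxn = −q_cal = -99.5512 kJ
ΔH = -99.5512 / 0.03079 = -3233 kJ/mol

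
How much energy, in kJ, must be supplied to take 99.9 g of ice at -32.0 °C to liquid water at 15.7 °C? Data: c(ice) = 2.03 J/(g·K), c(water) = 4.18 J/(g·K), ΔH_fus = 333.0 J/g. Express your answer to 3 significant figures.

q = 46.3 kJ

q1 (heat ice -32.0→0.0 °C): 99.9 × 2.03 × 32.0 = 6490 J
q2 (melt at 0 °C): 99.9 × 333.0 = 33267 J
q3 (heat water 0.0→15.7 °C): 99.9 × 4.18 × 15.7 = 6556 J
Total: 6490 + 33267 + 6556 = 46313 J = 46.3 kJ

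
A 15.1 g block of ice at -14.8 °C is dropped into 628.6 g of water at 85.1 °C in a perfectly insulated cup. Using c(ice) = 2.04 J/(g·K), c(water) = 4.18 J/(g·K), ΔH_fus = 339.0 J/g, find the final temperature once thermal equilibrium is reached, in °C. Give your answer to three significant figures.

T_f = 81.0 °C

Heat to bring ice to 0 °C and melt it: q₁ = 15.1×2.04×14.8 + 15.1×339.0 = 5574.8 J
Heat the water can supply cooling to 0 °C: 628.6×4.18×85.1 = 223604 J > q₁, so all ice melts.
Energy balance: 628.6×4.18×(85.1 − T) = 5574.8 + 15.1×4.18×(T − 0)
2627.548(85.1 − T) = 5574.8 + 63.118 T
223604 − 5574.8 = 2690.666 T
T = 218029.2 / 2690.666 = 81.03 °C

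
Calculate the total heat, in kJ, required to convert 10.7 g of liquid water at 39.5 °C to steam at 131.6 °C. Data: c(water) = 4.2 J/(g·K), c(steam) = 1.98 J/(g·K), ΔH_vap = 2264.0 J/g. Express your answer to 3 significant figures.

q1 (heat water 39.5→100.0 °C): 10.7 × 4.2 × 60.5 = 2719 J
q2 (vaporize at 100 °C): 10.7 × 2264.0 = 24225 J
q3 (heat steam 100.0→131.6 °C): 10.7 × 1.98 × 31.6 = 669 J
Total: 2719 + 24225 + 669 = 27613 J = 27.6 kJ

q = 27.6 kJ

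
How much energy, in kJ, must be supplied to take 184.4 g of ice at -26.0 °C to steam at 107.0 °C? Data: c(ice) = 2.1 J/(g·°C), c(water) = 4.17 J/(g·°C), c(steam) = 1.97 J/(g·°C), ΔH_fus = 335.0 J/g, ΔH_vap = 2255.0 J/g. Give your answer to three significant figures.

q1 (heat ice -26.0→0.0 °C): 184.4 × 2.1 × 26.0 = 10068 J
q2 (melt at 0 °C): 184.4 × 335.0 = 61774 J
q3 (heat water 0.0→100.0 °C): 184.4 × 4.17 × 100.0 = 76895 J
q4 (vaporize at 100 °C): 184.4 × 2255.0 = 415822 J
q5 (heat steam 100.0→107.0 °C): 184.4 × 1.97 × 7.0 = 2543 J
Total: 10068 + 61774 + 76895 + 415822 + 2543 = 567102 J = 567 kJ

q = 567 kJ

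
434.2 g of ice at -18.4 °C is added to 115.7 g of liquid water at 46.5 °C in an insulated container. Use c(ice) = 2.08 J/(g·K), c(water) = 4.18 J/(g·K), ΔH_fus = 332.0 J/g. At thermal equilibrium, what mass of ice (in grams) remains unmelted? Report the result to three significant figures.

Heat to warm all ice to 0 °C: 434.2×2.08×18.4 = 16618 J
Heat released by water cooling to 0 °C: 115.7×4.18×46.5 = 22489 J
22489 J < 16618 + 434.2×332.0 = 160772.4 J, so not all ice melts; final T = 0 °C.
Heat left for melting: 22489 − 16618 = 5871 J
Mass melted = 5871 / 332.0 = 17.68 g
Ice remaining = 434.2 − 17.68 = 416.52 g

m_ice remaining = 417 g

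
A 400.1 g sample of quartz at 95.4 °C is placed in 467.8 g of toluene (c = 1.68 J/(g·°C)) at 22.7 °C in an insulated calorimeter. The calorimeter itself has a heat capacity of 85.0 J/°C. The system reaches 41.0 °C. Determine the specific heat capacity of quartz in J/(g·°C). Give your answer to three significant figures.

q_gained = (467.8 × 1.68 + 85.0) × (41.0 − 22.7) = 15940 J
q_lost = 400.1 × c × (95.4 − 41.0) = 21765.44 c
Set equal: c = 15940 / 21765.44 = 0.732 J/(g·°C)

c = 0.732 J/(g·°C)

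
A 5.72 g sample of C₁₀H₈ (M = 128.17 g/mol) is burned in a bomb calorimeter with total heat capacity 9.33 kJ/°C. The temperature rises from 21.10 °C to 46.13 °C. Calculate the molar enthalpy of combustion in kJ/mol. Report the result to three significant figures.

ΔH = -5230 kJ/mol

ΔT = 46.13 − 21.10 = 25.03 °C
q_cal = C_cal × ΔT = 9.33 × 25.03 = 233.5299 kJ
n = 5.72 / 128.17 = 0.04463 mol
q_rxn = −q_cal = -233.5299 kJ
ΔH = -233.5299 / 0.04463 = -5233 kJ/mol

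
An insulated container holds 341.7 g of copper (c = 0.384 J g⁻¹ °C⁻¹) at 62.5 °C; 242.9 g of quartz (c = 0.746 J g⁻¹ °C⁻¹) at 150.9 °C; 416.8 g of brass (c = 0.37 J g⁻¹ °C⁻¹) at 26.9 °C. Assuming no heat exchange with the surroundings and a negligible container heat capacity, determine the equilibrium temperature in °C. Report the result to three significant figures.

Σ mᵢcᵢ(T − Tᵢ) = 0  ⇒  T = Σ mᵢcᵢTᵢ / Σ mᵢcᵢ
Σ mᵢcᵢ = 341.7×0.384 + 242.9×0.746 + 416.8×0.37 = 466.6322
Σ mᵢcᵢTᵢ = 131.2128×62.5 + 181.2034×150.9 + 154.216×26.9 = 39693
T = 39693 / 466.6322 = 85.06 °C

T_f = 85.1 °C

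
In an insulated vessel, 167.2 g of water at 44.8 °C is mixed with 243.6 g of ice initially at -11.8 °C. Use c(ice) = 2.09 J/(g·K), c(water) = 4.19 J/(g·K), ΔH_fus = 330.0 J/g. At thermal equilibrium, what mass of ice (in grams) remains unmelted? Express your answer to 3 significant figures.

m_ice remaining = 167 g

Heat to warm all ice to 0 °C: 243.6×2.09×11.8 = 6007.7 J
Heat released by water cooling to 0 °C: 167.2×4.19×44.8 = 31385 J
31385 J < 6007.7 + 243.6×330.0 = 86395.7 J, so not all ice melts; final T = 0 °C.
Heat left for melting: 31385 − 6007.7 = 25377.3 J
Mass melted = 25377.3 / 330.0 = 76.90 g
Ice remaining = 243.6 − 76.90 = 166.70 g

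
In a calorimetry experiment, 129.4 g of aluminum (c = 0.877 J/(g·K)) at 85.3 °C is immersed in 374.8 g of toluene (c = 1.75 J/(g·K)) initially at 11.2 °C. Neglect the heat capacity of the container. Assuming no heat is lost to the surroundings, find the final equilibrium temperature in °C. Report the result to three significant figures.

T_f = 22.1 °C

Heat lost by aluminum = heat gained by toluene.
(129.4)(0.877)(85.3 − T) = (374.8)(1.75)(T − 11.2)
113.4838 (85.3 − T) = 655.9 (T − 11.2)
9680.2 − 113.4838 T = 655.9 T − 7346.1
17026.3 = 769.3838 T
T = 22.13 °C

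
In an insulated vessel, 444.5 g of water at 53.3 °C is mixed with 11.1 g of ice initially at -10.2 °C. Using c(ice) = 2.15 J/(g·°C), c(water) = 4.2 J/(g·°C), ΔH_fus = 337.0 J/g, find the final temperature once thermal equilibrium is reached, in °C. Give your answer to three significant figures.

T_f = 49.9 °C

Heat to bring ice to 0 °C and melt it: q₁ = 11.1×2.15×10.2 + 11.1×337.0 = 3984.1 J
Heat the water can supply cooling to 0 °C: 444.5×4.2×53.3 = 99505.8 J > q₁, so all ice melts.
Energy balance: 444.5×4.2×(53.3 − T) = 3984.1 + 11.1×4.2×(T − 0)
1866.9(53.3 − T) = 3984.1 + 46.62 T
99505.8 − 3984.1 = 1913.52 T
T = 95521.7 / 1913.52 = 49.92 °C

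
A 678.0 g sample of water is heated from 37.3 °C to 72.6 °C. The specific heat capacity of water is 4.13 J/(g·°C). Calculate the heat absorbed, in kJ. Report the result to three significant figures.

q = m c ΔT = 678.0 × 4.13 × (72.6 − 37.3)
q = 678.0 × 4.13 × 35.3 = 98840 J = 98.8 kJ

q = 98.8 kJ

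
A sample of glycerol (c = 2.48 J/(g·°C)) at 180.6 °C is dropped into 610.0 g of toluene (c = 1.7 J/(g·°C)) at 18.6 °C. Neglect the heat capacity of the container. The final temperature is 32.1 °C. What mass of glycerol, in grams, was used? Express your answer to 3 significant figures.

q_gained = (610.0 × 1.7) × (32.1 − 18.6) = 14000 J
q_lost = m × 2.48 × (180.6 − 32.1) = 368.28 m
m = 14000 / 368.28 = 38.0 g

m = 38.0 g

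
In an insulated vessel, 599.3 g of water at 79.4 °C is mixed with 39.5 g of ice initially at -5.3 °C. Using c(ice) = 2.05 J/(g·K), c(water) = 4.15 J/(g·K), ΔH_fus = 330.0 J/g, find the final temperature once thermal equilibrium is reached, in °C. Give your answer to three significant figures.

T_f = 69.4 °C

Heat to bring ice to 0 °C and melt it: q₁ = 39.5×2.05×5.3 + 39.5×330.0 = 13464 J
Heat the water can supply cooling to 0 °C: 599.3×4.15×79.4 = 197475 J > q₁, so all ice melts.
Energy balance: 599.3×4.15×(79.4 − T) = 13464 + 39.5×4.15×(T − 0)
2487.095(79.4 − T) = 13464 + 163.925 T
197475 − 13464 = 2651.020 T
T = 184011 / 2651.020 = 69.41 °C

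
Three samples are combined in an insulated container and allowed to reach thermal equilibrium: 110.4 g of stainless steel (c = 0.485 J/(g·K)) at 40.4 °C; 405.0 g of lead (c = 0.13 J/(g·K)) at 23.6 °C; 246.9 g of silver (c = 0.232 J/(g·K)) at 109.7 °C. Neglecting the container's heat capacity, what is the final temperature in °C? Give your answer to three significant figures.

T_f = 59.3 °C

Σ mᵢcᵢ(T − Tᵢ) = 0  ⇒  T = Σ mᵢcᵢTᵢ / Σ mᵢcᵢ
Σ mᵢcᵢ = 110.4×0.485 + 405.0×0.13 + 246.9×0.232 = 163.4748
Σ mᵢcᵢTᵢ = 53.544×40.4 + 52.65×23.6 + 57.2808×109.7 = 9689.4
T = 9689.4 / 163.4748 = 59.27 °C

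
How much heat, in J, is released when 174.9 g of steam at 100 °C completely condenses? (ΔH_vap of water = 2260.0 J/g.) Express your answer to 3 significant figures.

q = 395000 J

q = m × ΔH_vap = 174.9 × 2260.0 = 395300 J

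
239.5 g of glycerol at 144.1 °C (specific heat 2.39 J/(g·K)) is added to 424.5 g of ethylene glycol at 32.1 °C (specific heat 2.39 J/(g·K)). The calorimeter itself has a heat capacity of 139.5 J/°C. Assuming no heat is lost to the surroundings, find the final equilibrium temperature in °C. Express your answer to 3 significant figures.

Heat lost by glycerol = heat gained by ethylene glycol + calorimeter.
(239.5)(2.39)(144.1 − T) = [(424.5)(2.39) + 139.5](T − 32.1)
572.405 (144.1 − T) = 1154.055 (T − 32.1)
82484 − 572.405 T = 1154.055 T − 37045
119529 = 1726.460 T
T = 69.23 °C

T_f = 69.2 °C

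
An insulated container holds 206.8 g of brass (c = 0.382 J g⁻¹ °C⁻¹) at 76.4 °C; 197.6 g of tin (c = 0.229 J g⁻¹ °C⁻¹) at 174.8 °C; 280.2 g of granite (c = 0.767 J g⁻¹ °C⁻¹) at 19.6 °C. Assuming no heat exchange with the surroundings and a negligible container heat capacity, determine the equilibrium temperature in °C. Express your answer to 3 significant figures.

T_f = 53.5 °C

Σ mᵢcᵢ(T − Tᵢ) = 0  ⇒  T = Σ mᵢcᵢTᵢ / Σ mᵢcᵢ
Σ mᵢcᵢ = 206.8×0.382 + 197.6×0.229 + 280.2×0.767 = 339.1614
Σ mᵢcᵢTᵢ = 78.9976×76.4 + 45.2504×174.8 + 214.9134×19.6 = 18157
T = 18157 / 339.1614 = 53.53 °C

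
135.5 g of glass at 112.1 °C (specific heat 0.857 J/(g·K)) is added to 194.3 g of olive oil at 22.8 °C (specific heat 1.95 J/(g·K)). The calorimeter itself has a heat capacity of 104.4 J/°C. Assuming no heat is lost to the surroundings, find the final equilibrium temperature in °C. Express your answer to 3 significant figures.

T_f = 40.1 °C

Heat lost by glass = heat gained by olive oil + calorimeter.
(135.5)(0.857)(112.1 − T) = [(194.3)(1.95) + 104.4](T − 22.8)
116.1235 (112.1 − T) = 483.285 (T − 22.8)
13017 − 116.1235 T = 483.285 T − 11019
24036 = 599.4085 T
T = 40.10 °C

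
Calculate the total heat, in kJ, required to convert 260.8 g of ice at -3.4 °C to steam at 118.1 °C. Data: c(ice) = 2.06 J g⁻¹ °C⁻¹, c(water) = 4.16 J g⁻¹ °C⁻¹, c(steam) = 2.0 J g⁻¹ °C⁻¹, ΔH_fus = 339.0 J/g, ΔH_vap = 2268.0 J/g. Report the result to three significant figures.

q1 (heat ice -3.4→0.0 °C): 260.8 × 2.06 × 3.4 = 1827 J
q2 (melt at 0 °C): 260.8 × 339.0 = 88411 J
q3 (heat water 0.0→100.0 °C): 260.8 × 4.16 × 100.0 = 108493 J
q4 (vaporize at 100 °C): 260.8 × 2268.0 = 591494 J
q5 (heat steam 100.0→118.1 °C): 260.8 × 2.0 × 18.1 = 9441 J
Total: 1827 + 88411 + 108493 + 591494 + 9441 = 799666 J = 800 kJ

q = 800 kJ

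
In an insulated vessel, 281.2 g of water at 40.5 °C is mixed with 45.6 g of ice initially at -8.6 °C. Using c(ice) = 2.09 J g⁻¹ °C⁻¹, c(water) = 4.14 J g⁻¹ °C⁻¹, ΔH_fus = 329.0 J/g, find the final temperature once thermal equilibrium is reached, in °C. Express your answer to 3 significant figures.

Heat to bring ice to 0 °C and melt it: q₁ = 45.6×2.09×8.6 + 45.6×329.0 = 15822 J
Heat the water can supply cooling to 0 °C: 281.2×4.14×40.5 = 47148.8 J > q₁, so all ice melts.
Energy balance: 281.2×4.14×(40.5 − T) = 15822 + 45.6×4.14×(T − 0)
1164.168(40.5 − T) = 15822 + 188.784 T
47148.8 − 15822 = 1352.952 T
T = 31326.8 / 1352.952 = 23.15 °C

T_f = 23.2 °C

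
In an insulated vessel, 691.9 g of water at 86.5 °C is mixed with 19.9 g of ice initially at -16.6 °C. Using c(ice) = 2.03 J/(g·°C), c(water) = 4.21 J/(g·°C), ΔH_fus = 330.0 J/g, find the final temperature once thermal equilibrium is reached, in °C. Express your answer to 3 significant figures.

T_f = 81.7 °C

Heat to bring ice to 0 °C and melt it: q₁ = 19.9×2.03×16.6 + 19.9×330.0 = 7237.6 J
Heat the water can supply cooling to 0 °C: 691.9×4.21×86.5 = 251966 J > q₁, so all ice melts.
Energy balance: 691.9×4.21×(86.5 − T) = 7237.6 + 19.9×4.21×(T − 0)
2912.899(86.5 − T) = 7237.6 + 83.779 T
251966 − 7237.6 = 2996.678 T
T = 244728.4 / 2996.678 = 81.67 °C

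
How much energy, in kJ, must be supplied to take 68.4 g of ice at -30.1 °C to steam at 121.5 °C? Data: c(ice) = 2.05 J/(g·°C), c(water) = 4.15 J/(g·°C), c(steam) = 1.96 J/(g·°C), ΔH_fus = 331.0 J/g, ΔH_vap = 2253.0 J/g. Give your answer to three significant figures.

q1 (heat ice -30.1→0.0 °C): 68.4 × 2.05 × 30.1 = 4221 J
q2 (melt at 0 °C): 68.4 × 331.0 = 22640 J
q3 (heat water 0.0→100.0 °C): 68.4 × 4.15 × 100.0 = 28386 J
q4 (vaporize at 100 °C): 68.4 × 2253.0 = 154105 J
q5 (heat steam 100.0→121.5 °C): 68.4 × 1.96 × 21.5 = 2882 J
Total: 4221 + 22640 + 28386 + 154105 + 2882 = 212234 J = 212 kJ

q = 212 kJ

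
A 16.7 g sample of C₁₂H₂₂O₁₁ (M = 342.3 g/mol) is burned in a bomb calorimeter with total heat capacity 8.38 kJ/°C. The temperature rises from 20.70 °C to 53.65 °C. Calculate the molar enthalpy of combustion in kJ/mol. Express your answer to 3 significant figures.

ΔH = -5660 kJ/mol

ΔT = 53.65 − 20.70 = 32.95 °C
q_cal = C_cal × ΔT = 8.38 × 32.95 = 276.121 kJ
n = 16.7 / 342.3 = 0.04879 mol
q_rxn = −q_cal = -276.121 kJ
ΔH = -276.121 / 0.04879 = -5659 kJ/mol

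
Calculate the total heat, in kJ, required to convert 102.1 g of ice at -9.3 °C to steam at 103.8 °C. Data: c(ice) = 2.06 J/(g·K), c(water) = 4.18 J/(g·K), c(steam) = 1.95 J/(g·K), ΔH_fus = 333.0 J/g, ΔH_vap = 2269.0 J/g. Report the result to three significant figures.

q1 (heat ice -9.3→0.0 °C): 102.1 × 2.06 × 9.3 = 1956 J
q2 (melt at 0 °C): 102.1 × 333.0 = 33999 J
q3 (heat water 0.0→100.0 °C): 102.1 × 4.18 × 100.0 = 42678 J
q4 (vaporize at 100 °C): 102.1 × 2269.0 = 231665 J
q5 (heat steam 100.0→103.8 °C): 102.1 × 1.95 × 3.8 = 757 J
Total: 1956 + 33999 + 42678 + 231665 + 757 = 311055 J = 311 kJ

q = 311 kJ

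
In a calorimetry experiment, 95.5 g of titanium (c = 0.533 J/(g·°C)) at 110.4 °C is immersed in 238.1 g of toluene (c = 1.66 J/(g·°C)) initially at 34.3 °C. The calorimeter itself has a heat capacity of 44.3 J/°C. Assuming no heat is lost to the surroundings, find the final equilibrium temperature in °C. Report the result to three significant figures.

Heat lost by titanium = heat gained by toluene + calorimeter.
(95.5)(0.533)(110.4 − T) = [(238.1)(1.66) + 44.3](T − 34.3)
50.9015 (110.4 − T) = 439.546 (T − 34.3)
5619.5 − 50.9015 T = 439.546 T − 15076
20695.5 = 490.4475 T
T = 42.20 °C

T_f = 42.2 °C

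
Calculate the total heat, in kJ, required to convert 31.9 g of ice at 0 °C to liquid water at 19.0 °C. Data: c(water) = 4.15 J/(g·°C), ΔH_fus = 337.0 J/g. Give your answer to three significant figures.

q1 (melt at 0 °C): 31.9 × 337.0 = 10750 J
q2 (heat water 0.0→19.0 °C): 31.9 × 4.15 × 19.0 = 2515 J
Total: 10750 + 2515 = 13265 J = 13.3 kJ

q = 13.3 kJ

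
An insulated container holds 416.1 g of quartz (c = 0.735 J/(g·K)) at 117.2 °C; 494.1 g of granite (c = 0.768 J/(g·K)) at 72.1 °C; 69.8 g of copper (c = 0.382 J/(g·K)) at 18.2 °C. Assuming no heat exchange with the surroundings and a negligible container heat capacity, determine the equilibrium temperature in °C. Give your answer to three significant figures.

T_f = 89.5 °C

Σ mᵢcᵢ(T − Tᵢ) = 0  ⇒  T = Σ mᵢcᵢTᵢ / Σ mᵢcᵢ
Σ mᵢcᵢ = 416.1×0.735 + 494.1×0.768 + 69.8×0.382 = 711.9659
Σ mᵢcᵢTᵢ = 305.8335×117.2 + 379.4688×72.1 + 26.6636×18.2 = 63689
T = 63689 / 711.9659 = 89.46 °C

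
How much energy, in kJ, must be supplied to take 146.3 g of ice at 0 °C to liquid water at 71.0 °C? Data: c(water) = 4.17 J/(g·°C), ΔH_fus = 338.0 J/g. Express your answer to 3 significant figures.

q1 (melt at 0 °C): 146.3 × 338.0 = 49449 J
q2 (heat water 0.0→71.0 °C): 146.3 × 4.17 × 71.0 = 43315 J
Total: 49449 + 43315 = 92764 J = 92.8 kJ

q = 92.8 kJ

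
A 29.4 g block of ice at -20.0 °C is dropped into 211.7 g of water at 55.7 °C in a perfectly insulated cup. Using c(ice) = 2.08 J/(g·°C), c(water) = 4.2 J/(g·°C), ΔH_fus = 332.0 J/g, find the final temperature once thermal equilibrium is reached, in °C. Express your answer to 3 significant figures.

Heat to bring ice to 0 °C and melt it: q₁ = 29.4×2.08×20.0 + 29.4×332.0 = 10984 J
Heat the water can supply cooling to 0 °C: 211.7×4.2×55.7 = 49525.1 J > q₁, so all ice melts.
Energy balance: 211.7×4.2×(55.7 − T) = 10984 + 29.4×4.2×(T − 0)
889.14(55.7 − T) = 10984 + 123.48 T
49525.1 − 10984 = 1012.62 T
T = 38541.1 / 1012.62 = 38.06 °C

T_f = 38.1 °C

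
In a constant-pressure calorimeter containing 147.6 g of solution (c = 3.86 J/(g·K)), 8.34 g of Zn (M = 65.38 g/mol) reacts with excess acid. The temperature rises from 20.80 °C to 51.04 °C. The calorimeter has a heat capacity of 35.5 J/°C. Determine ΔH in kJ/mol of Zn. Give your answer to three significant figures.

ΔH = -143 kJ/mol

|ΔT| = |51.04 − 20.80| = 30.24 °C
|q_surr| = (147.6 × 3.86 + 35.5) × 30.24 = 605.236 × 30.24 = 18300 J
n(Zn) = 8.34 / 65.38 = 0.1276 mol
Temperature rose, so q_rxn = −|q_surr| = -18.30 kJ
ΔH = q_rxn / n = -143.4 kJ/mol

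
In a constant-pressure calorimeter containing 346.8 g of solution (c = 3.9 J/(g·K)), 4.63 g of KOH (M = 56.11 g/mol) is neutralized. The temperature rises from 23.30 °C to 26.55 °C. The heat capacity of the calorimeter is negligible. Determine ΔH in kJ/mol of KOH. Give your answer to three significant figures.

ΔH = -53.3 kJ/mol

|ΔT| = |26.55 − 23.30| = 3.25 °C
|q_surr| = (346.8 × 3.9) × 3.25 = 1352.52 × 3.25 = 4396 J
n(KOH) = 4.63 / 56.11 = 0.08252 mol
Temperature rose, so q_rxn = −|q_surr| = -4.396 kJ
ΔH = q_rxn / n = -53.27 kJ/mol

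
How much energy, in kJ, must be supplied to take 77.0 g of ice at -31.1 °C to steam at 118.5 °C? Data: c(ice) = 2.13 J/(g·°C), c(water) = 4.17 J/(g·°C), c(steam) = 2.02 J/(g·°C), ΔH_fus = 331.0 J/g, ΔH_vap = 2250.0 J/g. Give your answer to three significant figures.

q1 (heat ice -31.1→0.0 °C): 77.0 × 2.13 × 31.1 = 5101 J
q2 (melt at 0 °C): 77.0 × 331.0 = 25487 J
q3 (heat water 0.0→100.0 °C): 77.0 × 4.17 × 100.0 = 32109 J
q4 (vaporize at 100 °C): 77.0 × 2250.0 = 173250 J
q5 (heat steam 100.0→118.5 °C): 77.0 × 2.02 × 18.5 = 2877 J
Total: 5101 + 25487 + 32109 + 173250 + 2877 = 238824 J = 239 kJ

q = 239 kJ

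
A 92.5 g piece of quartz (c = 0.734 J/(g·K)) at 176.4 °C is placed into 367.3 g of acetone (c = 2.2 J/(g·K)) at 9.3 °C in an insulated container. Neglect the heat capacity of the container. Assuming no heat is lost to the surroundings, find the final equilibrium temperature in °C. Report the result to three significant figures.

Heat lost by quartz = heat gained by acetone.
(92.5)(0.734)(176.4 − T) = (367.3)(2.2)(T − 9.3)
67.895 (176.4 − T) = 808.06 (T − 9.3)
11977 − 67.895 T = 808.06 T − 7515.0
19492.0 = 875.955 T
T = 22.25 °C

T_f = 22.3 °C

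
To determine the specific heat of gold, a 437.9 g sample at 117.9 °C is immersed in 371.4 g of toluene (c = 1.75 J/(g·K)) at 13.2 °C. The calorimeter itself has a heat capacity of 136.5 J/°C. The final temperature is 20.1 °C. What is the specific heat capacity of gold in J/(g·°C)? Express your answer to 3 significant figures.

q_gained = (371.4 × 1.75 + 136.5) × (20.1 − 13.2) = 5427 J
q_lost = 437.9 × c × (117.9 − 20.1) = 42826.62 c
Set equal: c = 5427 / 42826.62 = 0.127 J/(g·°C)

c = 0.127 J/(g·°C)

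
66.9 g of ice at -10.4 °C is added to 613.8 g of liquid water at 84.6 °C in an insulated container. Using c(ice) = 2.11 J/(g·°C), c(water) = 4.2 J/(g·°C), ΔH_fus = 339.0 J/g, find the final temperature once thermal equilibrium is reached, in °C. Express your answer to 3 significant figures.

Heat to bring ice to 0 °C and melt it: q₁ = 66.9×2.11×10.4 + 66.9×339.0 = 24147 J
Heat the water can supply cooling to 0 °C: 613.8×4.2×84.6 = 218095 J > q₁, so all ice melts.
Energy balance: 613.8×4.2×(84.6 − T) = 24147 + 66.9×4.2×(T − 0)
2577.96(84.6 − T) = 24147 + 280.98 T
218095 − 24147 = 2858.94 T
T = 193948 / 2858.94 = 67.84 °C

T_f = 67.8 °C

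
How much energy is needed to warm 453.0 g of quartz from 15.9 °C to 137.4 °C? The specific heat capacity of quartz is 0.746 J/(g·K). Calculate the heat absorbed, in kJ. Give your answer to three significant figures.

q = m c ΔT = 453.0 × 0.746 × (137.4 − 15.9)
q = 453.0 × 0.746 × 121.5 = 41060 J = 41.1 kJ

q = 41.1 kJ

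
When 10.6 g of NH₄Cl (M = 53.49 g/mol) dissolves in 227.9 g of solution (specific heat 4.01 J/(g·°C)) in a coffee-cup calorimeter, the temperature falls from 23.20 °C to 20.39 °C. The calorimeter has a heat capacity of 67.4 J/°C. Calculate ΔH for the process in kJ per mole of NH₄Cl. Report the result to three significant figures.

ΔH = 13.9 kJ/mol

|ΔT| = |20.39 − 23.20| = 2.81 °C
|q_surr| = (227.9 × 4.01 + 67.4) × 2.81 = 981.279 × 2.81 = 2757 J
n(NH₄Cl) = 10.6 / 53.49 = 0.1982 mol
Temperature fell, so q_rxn = +|q_surr| = 2.757 kJ
ΔH = q_rxn / n = 13.91 kJ/mol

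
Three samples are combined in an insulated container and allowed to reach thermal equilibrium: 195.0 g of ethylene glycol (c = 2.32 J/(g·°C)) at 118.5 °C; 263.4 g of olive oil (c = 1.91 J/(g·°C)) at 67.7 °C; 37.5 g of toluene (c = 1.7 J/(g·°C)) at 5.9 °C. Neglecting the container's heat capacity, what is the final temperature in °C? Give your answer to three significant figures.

Σ mᵢcᵢ(T − Tᵢ) = 0  ⇒  T = Σ mᵢcᵢTᵢ / Σ mᵢcᵢ
Σ mᵢcᵢ = 195.0×2.32 + 263.4×1.91 + 37.5×1.7 = 1019.244
Σ mᵢcᵢTᵢ = 452.4×118.5 + 503.094×67.7 + 63.75×5.9 = 88045
T = 88045 / 1019.244 = 86.38 °C

T_f = 86.4 °C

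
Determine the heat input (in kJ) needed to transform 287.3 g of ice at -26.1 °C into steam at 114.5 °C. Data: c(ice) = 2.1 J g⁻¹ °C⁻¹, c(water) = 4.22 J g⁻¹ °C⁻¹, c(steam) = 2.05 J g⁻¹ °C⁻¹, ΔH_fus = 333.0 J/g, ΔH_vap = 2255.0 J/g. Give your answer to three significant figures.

q1 (heat ice -26.1→0.0 °C): 287.3 × 2.1 × 26.1 = 15747 J
q2 (melt at 0 °C): 287.3 × 333.0 = 95671 J
q3 (heat water 0.0→100.0 °C): 287.3 × 4.22 × 100.0 = 121241 J
q4 (vaporize at 100 °C): 287.3 × 2255.0 = 647862 J
q5 (heat steam 100.0→114.5 °C): 287.3 × 2.05 × 14.5 = 8540 J
Total: 15747 + 95671 + 121241 + 647862 + 8540 = 889061 J = 889 kJ

q = 889 kJ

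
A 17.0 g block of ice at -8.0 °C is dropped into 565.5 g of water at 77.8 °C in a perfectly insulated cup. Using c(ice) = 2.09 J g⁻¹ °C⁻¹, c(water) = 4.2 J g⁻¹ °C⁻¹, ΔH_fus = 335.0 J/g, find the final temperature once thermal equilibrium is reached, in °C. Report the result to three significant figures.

Heat to bring ice to 0 °C and melt it: q₁ = 17.0×2.09×8.0 + 17.0×335.0 = 5979.2 J
Heat the water can supply cooling to 0 °C: 565.5×4.2×77.8 = 184783 J > q₁, so all ice melts.
Energy balance: 565.5×4.2×(77.8 − T) = 5979.2 + 17.0×4.2×(T − 0)
2375.1(77.8 − T) = 5979.2 + 71.4 T
184783 − 5979.2 = 2446.5 T
T = 178803.8 / 2446.5 = 73.09 °C

T_f = 73.1 °C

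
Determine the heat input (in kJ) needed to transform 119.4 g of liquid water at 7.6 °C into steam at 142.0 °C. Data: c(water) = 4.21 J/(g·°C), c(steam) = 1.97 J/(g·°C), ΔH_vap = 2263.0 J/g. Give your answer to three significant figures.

q1 (heat water 7.6→100.0 °C): 119.4 × 4.21 × 92.4 = 46447 J
q2 (vaporize at 100 °C): 119.4 × 2263.0 = 270202 J
q3 (heat steam 100.0→142.0 °C): 119.4 × 1.97 × 42.0 = 9879 J
Total: 46447 + 270202 + 9879 = 326528 J = 327 kJ

q = 327 kJ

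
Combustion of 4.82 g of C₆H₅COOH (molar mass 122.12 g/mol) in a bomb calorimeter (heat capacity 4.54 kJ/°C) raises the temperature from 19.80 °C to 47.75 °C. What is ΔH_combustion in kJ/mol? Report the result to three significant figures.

ΔT = 47.75 − 19.80 = 27.95 °C
q_cal = C_cal × ΔT = 4.54 × 27.95 = 126.893 kJ
n = 4.82 / 122.12 = 0.03947 mol
q_rxn = −q_cal = -126.893 kJ
ΔH = -126.893 / 0.03947 = -3214.9 kJ/mol

ΔH = -3210 kJ/mol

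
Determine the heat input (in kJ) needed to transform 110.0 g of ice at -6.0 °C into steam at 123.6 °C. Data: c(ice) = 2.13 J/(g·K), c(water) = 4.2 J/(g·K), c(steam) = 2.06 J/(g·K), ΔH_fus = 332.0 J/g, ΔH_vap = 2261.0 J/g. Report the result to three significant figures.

q = 338 kJ

q1 (heat ice -6.0→0.0 °C): 110.0 × 2.13 × 6.0 = 1406 J
q2 (melt at 0 °C): 110.0 × 332.0 = 36520 J
q3 (heat water 0.0→100.0 °C): 110.0 × 4.2 × 100.0 = 46200 J
q4 (vaporize at 100 °C): 110.0 × 2261.0 = 248710 J
q5 (heat steam 100.0→123.6 °C): 110.0 × 2.06 × 23.6 = 5348 J
Total: 1406 + 36520 + 46200 + 248710 + 5348 = 338184 J = 338 kJ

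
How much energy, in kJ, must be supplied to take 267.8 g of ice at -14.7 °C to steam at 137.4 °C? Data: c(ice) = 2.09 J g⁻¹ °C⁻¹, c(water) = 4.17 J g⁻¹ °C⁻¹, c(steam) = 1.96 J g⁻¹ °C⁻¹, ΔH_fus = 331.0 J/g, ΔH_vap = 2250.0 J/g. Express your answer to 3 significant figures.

q1 (heat ice -14.7→0.0 °C): 267.8 × 2.09 × 14.7 = 8228 J
q2 (melt at 0 °C): 267.8 × 331.0 = 88642 J
q3 (heat water 0.0→100.0 °C): 267.8 × 4.17 × 100.0 = 111673 J
q4 (vaporize at 100 °C): 267.8 × 2250.0 = 602550 J
q5 (heat steam 100.0→137.4 °C): 267.8 × 1.96 × 37.4 = 19631 J
Total: 8228 + 88642 + 111673 + 602550 + 19631 = 830724 J = 831 kJ

q = 831 kJ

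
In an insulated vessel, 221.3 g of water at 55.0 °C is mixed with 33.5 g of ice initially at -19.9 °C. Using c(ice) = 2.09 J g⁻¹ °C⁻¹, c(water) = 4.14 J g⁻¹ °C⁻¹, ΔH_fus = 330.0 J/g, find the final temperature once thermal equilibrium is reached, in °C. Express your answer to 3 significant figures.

T_f = 36.0 °C

Heat to bring ice to 0 °C and melt it: q₁ = 33.5×2.09×19.9 + 33.5×330.0 = 12448 J
Heat the water can supply cooling to 0 °C: 221.3×4.14×55.0 = 50390.0 J > q₁, so all ice melts.
Energy balance: 221.3×4.14×(55.0 − T) = 12448 + 33.5×4.14×(T − 0)
916.182(55.0 − T) = 12448 + 138.69 T
50390.0 − 12448 = 1054.872 T
T = 37942.0 / 1054.872 = 35.97 °C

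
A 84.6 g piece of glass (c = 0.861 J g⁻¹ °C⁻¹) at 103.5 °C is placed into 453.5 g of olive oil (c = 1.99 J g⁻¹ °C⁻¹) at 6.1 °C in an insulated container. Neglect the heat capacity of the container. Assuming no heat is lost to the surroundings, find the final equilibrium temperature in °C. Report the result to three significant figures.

Heat lost by glass = heat gained by olive oil.
(84.6)(0.861)(103.5 − T) = (453.5)(1.99)(T − 6.1)
72.8406 (103.5 − T) = 902.465 (T − 6.1)
7539.0 − 72.8406 T = 902.465 T − 5505.0
13044.0 = 975.3056 T
T = 13.37 °C

T_f = 13.4 °C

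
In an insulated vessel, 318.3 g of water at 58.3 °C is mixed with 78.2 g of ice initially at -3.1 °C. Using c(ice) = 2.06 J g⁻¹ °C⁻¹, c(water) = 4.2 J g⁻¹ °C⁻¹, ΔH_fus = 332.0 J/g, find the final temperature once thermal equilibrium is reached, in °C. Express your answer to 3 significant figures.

T_f = 30.9 °C

Heat to bring ice to 0 °C and melt it: q₁ = 78.2×2.06×3.1 + 78.2×332.0 = 26462 J
Heat the water can supply cooling to 0 °C: 318.3×4.2×58.3 = 77938.9 J > q₁, so all ice melts.
Energy balance: 318.3×4.2×(58.3 − T) = 26462 + 78.2×4.2×(T − 0)
1336.86(58.3 − T) = 26462 + 328.44 T
77938.9 − 26462 = 1665.30 T
T = 51476.9 / 1665.30 = 30.91 °C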